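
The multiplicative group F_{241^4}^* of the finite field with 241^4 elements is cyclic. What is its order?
|F_{241^4}^*| = 3373402560

F_{241^4} has 241^4 = 3373402561 elements; its multiplicative group consists of all nonzero elements, so |F_{241^4}^*| = 3373402561 - 1 = 3373402560. (It is cyclic since any finite subgroup of the multiplicative group of a field is cyclic.)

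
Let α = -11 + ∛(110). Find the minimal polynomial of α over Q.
m_α(x) = x^3 + 33x^2 + 363x + 1221

Set β = α + 11 = ∛(110), so β^3 = 110. Then (α + 11)^3 - 110 = 0, i.e. α is a root of g(x) = (x + 11)^3 - 110 = x^3 + 33x^2 + 363x + 1221. Since g(x) = h(x + 11) where h(x) = x^3 - 110, and h is irreducible over Q (because 110 is not a perfect cube, so h has no rational root, and a monic cubic with no rational root is irreducible), g is also irreducible (irreducibility is preserved under the substitution x → x + 11). Hence m_α(x) = x^3 + 33x^2 + 363x + 1221.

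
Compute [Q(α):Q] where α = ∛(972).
[Q(α):Q] = 3

The minimal polynomial of α is x^3 - 972, irreducible over Q since 972 is not a perfect cube (so x^3 - 972 has no rational root). Hence [Q(α):Q] = deg(m_α) = 3.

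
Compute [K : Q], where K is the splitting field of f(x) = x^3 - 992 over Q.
[K : Q] = 6

The roots of x^3 - 992 are ∛992, ω∛992, ω^2∛992 where ω = e^(2πi/3) is a primitive cube root of unity, so K = Q(∛992, ω). Now [Q(∛992):Q] = 3 (since 992 is not a perfect cube, x^3 - 992 is irreducible) and [Q(ω):Q] = 2. Both 2 and 3 divide [K:Q], and [K:Q] ≤ 3·2 = 6, so [K:Q] = 6. (Equivalently: Q(∛992) ⊂ R but ω ∉ R, so [K : Q(∛992)] = 2.)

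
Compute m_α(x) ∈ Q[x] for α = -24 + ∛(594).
m_α(x) = x^3 + 72x^2 + 1728x + 13230

Set β = α + 24 = ∛(594), so β^3 = 594. Then (α + 24)^3 - 594 = 0, i.e. α is a root of g(x) = (x + 24)^3 - 594 = x^3 + 72x^2 + 1728x + 13230. Since g(x) = h(x + 24) where h(x) = x^3 - 594, and h is irreducible over Q (because 594 is not a perfect cube, so h has no rational root, and a monic cubic with no rational root is irreducible), g is also irreducible (irreducibility is preserved under the substitution x → x + 24). Hence m_α(x) = x^3 + 72x^2 + 1728x + 13230.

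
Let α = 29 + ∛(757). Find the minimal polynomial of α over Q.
m_α(x) = x^3 - 87x^2 + 2523x - 25146

Set β = α - 29 = ∛(757), so β^3 = 757. Then (α - 29)^3 - 757 = 0, i.e. α is a root of g(x) = (x - 29)^3 - 757 = x^3 - 87x^2 + 2523x - 25146. Since g(x) = h(x - 29) where h(x) = x^3 - 757, and h is irreducible over Q (because 757 is not a perfect cube, so h has no rational root, and a monic cubic with no rational root is irreducible), g is also irreducible (irreducibility is preserved under the substitution x → x - 29). Hence m_α(x) = x^3 - 87x^2 + 2523x - 25146.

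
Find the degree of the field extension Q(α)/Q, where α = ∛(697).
[Q(α):Q] = 3

The minimal polynomial of α is x^3 - 697, irreducible over Q since 697 is not a perfect cube (so x^3 - 697 has no rational root). Hence [Q(α):Q] = deg(m_α) = 3.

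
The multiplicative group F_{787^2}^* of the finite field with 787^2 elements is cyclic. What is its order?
|F_{787^2}^*| = 619368

F_{787^2} has 787^2 = 619369 elements; its multiplicative group consists of all nonzero elements, so |F_{787^2}^*| = 619369 - 1 = 619368. (It is cyclic since any finite subgroup of the multiplicative group of a field is cyclic.)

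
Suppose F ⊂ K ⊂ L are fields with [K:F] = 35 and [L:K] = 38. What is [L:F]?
[L:F] = 1330

The tower law says that for any tower of field extensions F ⊂ K ⊂ L with finite degrees, [L:F] = [L:K] · [K:F]. Here this gives [L:F] = 38 · 35 = 1330.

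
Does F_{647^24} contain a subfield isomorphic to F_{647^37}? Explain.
No: F_{647^37} is not a subfield of F_{647^24}

F_{p^m} embeds in F_{p^n} iff m | n. Here 37 ∤ 24 (since 24 = 0·37 + 24 with remainder 24 ≠ 0), so F_{647^37} is not a subfield of F_{647^24}. Equivalently: if it were, the tower law would give 37 = [F_{647^37}:F_647] dividing [F_{647^24}:F_647] = 24, contradiction.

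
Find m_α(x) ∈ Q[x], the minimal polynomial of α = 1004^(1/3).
m_α(x) = x^3 - 1004

α satisfies α^3 = 1004, so x^3 - 1004 annihilates α. By the rational root test, a rational root p/q (in lowest terms) of x^3 - 1004 would satisfy p^3 = 1004 q^3, forcing q = 1 and p^3 = 1004; but 1004 is not a perfect cube, contradiction. A monic cubic over Q with no rational root is irreducible (any nontrivial factorization would include a linear factor). Hence x^3 - 1004 is the minimal polynomial of α, and in particular [Q(α):Q] = 3.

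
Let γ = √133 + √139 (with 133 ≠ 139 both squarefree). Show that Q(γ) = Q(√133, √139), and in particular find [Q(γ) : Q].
[Q(γ) : Q] = 4 (equivalently, Q(γ) = Q(√133, √139))

Obviously Q(γ) ⊆ Q(√133, √139), and [Q(√133, √139):Q] = 4 (since 133, 139 are distinct squarefree integers > 1 with 18487 not a perfect square). To show equality we compute the minimal polynomial of γ. From γ = √133 + √139: γ^2 = 133 + 2√(18487) + 139 = 272 + 2√(18487), so γ^2 - 272 = 2√(18487); squaring, (γ^2 - 272)^2 = 4·18487, i.e. γ^4 - 544γ^2 + 73984 - 73948 = 0, i.e. γ^4 - 544γ^2 + 36 = 0. So γ is a root of x^4 - 544x^2 + 36. This polynomial is irreducible over Q: it has no rational root (each ±√133 ± √139 is irrational), and any factorization into two quadratics over Q would force √(18487) ∈ Q (pairing opposite roots) or √133, √139 ∈ Q (other pairings), all impossible. Hence [Q(γ):Q] = 4 = [Q(√133, √139):Q], so Q(γ) = Q(√133, √139).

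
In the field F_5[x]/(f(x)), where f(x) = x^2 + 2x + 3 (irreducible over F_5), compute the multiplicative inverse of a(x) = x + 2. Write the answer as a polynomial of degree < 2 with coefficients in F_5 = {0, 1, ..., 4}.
a(x)^(-1) ≡ 3x (mod f(x))

Since f is irreducible over F_5, F_5[x]/(f) is a field and a(x) ≠ 0 has an inverse. Apply the extended Euclidean algorithm to f(x) and a(x) in F_5[x]: f(x) = (x)·a(x) + (3). The last nonzero remainder is the constant 3 = gcd(f, a) in F_5. Back-substituting through the division chain expresses 3 = s(x)·a(x) + t(x)·f(x) with s(x) ≡ 4x (mod f), so (4x)·a(x) ≡ 3 (mod f). Multiplying by 3^(-1) ≡ 2 in F_5 gives a(x)^(-1) ≡ 2·(4x) ≡ 3x (mod f). Check: (x + 2)·(3x) = 3x^2 + x ≡ 1 (mod x^2 + 2x + 3).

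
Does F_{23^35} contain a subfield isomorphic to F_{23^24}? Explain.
No: F_{23^24} is not a subfield of F_{23^35}

F_{p^m} embeds in F_{p^n} iff m | n. Here 24 ∤ 35 (since 35 = 1·24 + 11 with remainder 11 ≠ 0), so F_{23^24} is not a subfield of F_{23^35}. Equivalently: if it were, the tower law would give 24 = [F_{23^24}:F_23] dividing [F_{23^35}:F_23] = 35, contradiction.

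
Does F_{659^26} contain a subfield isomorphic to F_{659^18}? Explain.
No: F_{659^18} is not a subfield of F_{659^26}

F_{p^m} embeds in F_{p^n} iff m | n. Here 18 ∤ 26 (since 26 = 1·18 + 8 with remainder 8 ≠ 0), so F_{659^18} is not a subfield of F_{659^26}. Equivalently: if it were, the tower law would give 18 = [F_{659^18}:F_659] dividing [F_{659^26}:F_659] = 26, contradiction.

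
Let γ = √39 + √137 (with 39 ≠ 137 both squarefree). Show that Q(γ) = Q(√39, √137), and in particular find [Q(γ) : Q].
[Q(γ) : Q] = 4 (equivalently, Q(γ) = Q(√39, √137))

Obviously Q(γ) ⊆ Q(√39, √137), and [Q(√39, √137):Q] = 4 (since 39, 137 are distinct squarefree integers > 1 with 5343 not a perfect square). To show equality we compute the minimal polynomial of γ. From γ = √39 + √137: γ^2 = 39 + 2√(5343) + 137 = 176 + 2√(5343), so γ^2 - 176 = 2√(5343); squaring, (γ^2 - 176)^2 = 4·5343, i.e. γ^4 - 352γ^2 + 30976 - 21372 = 0, i.e. γ^4 - 352γ^2 + 9604 = 0. So γ is a root of x^4 - 352x^2 + 9604. This polynomial is irreducible over Q: it has no rational root (each ±√39 ± √137 is irrational), and any factorization into two quadratics over Q would force √(5343) ∈ Q (pairing opposite roots) or √39, √137 ∈ Q (other pairings), all impossible. Hence [Q(γ):Q] = 4 = [Q(√39, √137):Q], so Q(γ) = Q(√39, √137).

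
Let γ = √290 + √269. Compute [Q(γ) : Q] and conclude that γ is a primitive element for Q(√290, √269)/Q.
[Q(γ) : Q] = 4 (equivalently, Q(γ) = Q(√290, √269))

Obviously Q(γ) ⊆ Q(√290, √269), and [Q(√290, √269):Q] = 4 (since 290, 269 are distinct squarefree integers > 1 with 78010 not a perfect square). To show equality we compute the minimal polynomial of γ. From γ = √290 + √269: γ^2 = 290 + 2√(78010) + 269 = 559 + 2√(78010), so γ^2 - 559 = 2√(78010); squaring, (γ^2 - 559)^2 = 4·78010, i.e. γ^4 - 1118γ^2 + 312481 - 312040 = 0, i.e. γ^4 - 1118γ^2 + 441 = 0. So γ is a root of x^4 - 1118x^2 + 441. This polynomial is irreducible over Q: it has no rational root (each ±√290 ± √269 is irrational), and any factorization into two quadratics over Q would force √(78010) ∈ Q (pairing opposite roots) or √290, √269 ∈ Q (other pairings), all impossible. Hence [Q(γ):Q] = 4 = [Q(√290, √269):Q], so Q(γ) = Q(√290, √269).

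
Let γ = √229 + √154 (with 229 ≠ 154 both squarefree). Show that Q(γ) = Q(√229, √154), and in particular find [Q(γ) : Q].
[Q(γ) : Q] = 4 (equivalently, Q(γ) = Q(√229, √154))

Obviously Q(γ) ⊆ Q(√229, √154), and [Q(√229, √154):Q] = 4 (since 229, 154 are distinct squarefree integers > 1 with 35266 not a perfect square). To show equality we compute the minimal polynomial of γ. From γ = √229 + √154: γ^2 = 229 + 2√(35266) + 154 = 383 + 2√(35266), so γ^2 - 383 = 2√(35266); squaring, (γ^2 - 383)^2 = 4·35266, i.e. γ^4 - 766γ^2 + 146689 - 141064 = 0, i.e. γ^4 - 766γ^2 + 5625 = 0. So γ is a root of x^4 - 766x^2 + 5625. This polynomial is irreducible over Q: it has no rational root (each ±√229 ± √154 is irrational), and any factorization into two quadratics over Q would force √(35266) ∈ Q (pairing opposite roots) or √229, √154 ∈ Q (other pairings), all impossible. Hence [Q(γ):Q] = 4 = [Q(√229, √154):Q], so Q(γ) = Q(√229, √154).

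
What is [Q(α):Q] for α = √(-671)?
[Q(α):Q] = 2

[Q(α):Q] equals the degree of the minimal polynomial of α. Here α^2 = -671 and x^2 + 671 is irreducible (d = -671 is squarefree, ≠ 1, hence not a square), so deg(m_α) = 2. Thus [Q(α):Q] = 2.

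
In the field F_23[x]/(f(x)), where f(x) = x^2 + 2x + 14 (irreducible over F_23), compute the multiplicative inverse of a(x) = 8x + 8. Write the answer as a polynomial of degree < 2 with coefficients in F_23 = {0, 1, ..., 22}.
a(x)^(-1) ≡ 21x + 21 (mod f(x))

Since f is irreducible over F_23, F_23[x]/(f) is a field and a(x) ≠ 0 has an inverse. Apply the extended Euclidean algorithm to f(x) and a(x) in F_23[x]: f(x) = (3x + 3)·a(x) + (13). The last nonzero remainder is the constant 13 = gcd(f, a) in F_23. Back-substituting through the division chain expresses 13 = s(x)·a(x) + t(x)·f(x) with s(x) ≡ 20x + 20 (mod f), so (20x + 20)·a(x) ≡ 13 (mod f). Multiplying by 13^(-1) ≡ 16 in F_23 gives a(x)^(-1) ≡ 16·(20x + 20) ≡ 21x + 21 (mod f). Check: (8x + 8)·(21x + 21) = 7x^2 + 14x + 7 ≡ 1 (mod x^2 + 2x + 14).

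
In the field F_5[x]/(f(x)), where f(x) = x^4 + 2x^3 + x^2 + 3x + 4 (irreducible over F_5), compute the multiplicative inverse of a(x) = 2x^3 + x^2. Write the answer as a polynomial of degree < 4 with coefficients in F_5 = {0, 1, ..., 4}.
a(x)^(-1) ≡ 4x^3 + 2 (mod f(x))

Since f is irreducible over F_5, F_5[x]/(f) is a field and a(x) ≠ 0 has an inverse. Apply the extended Euclidean algorithm to f(x) and a(x) in F_5[x]: f(x) = (3x + 2)·a(x) + (4x^2 + 3x + 4);  a(x) = (3x + 3)·(4x^2 + 3x + 4) + (4x + 3);  (4x^2 + 3x + 4) = (x)·(4x + 3) + (4). The last nonzero remainder is the constant 4 = gcd(f, a) in F_5. Back-substituting through the division chain expresses 4 = s(x)·a(x) + t(x)·f(x) with s(x) ≡ x^3 + 3 (mod f), so (x^3 + 3)·a(x) ≡ 4 (mod f). Multiplying by 4^(-1) ≡ 4 in F_5 gives a(x)^(-1) ≡ 4·(x^3 + 3) ≡ 4x^3 + 2 (mod f). Check: (2x^3 + x^2)·(4x^3 + 2) = 3x^6 + 4x^5 + 4x^3 + 2x^2 ≡ 1 (mod x^4 + 2x^3 + x^2 + 3x + 4).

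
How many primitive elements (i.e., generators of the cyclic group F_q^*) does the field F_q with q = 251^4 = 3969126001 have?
There are φ(3969126000) = 846028800 primitive elements

F_q^* is cyclic of order q - 1 = 3969126000. A cyclic group of order m has exactly φ(m) generators. Here m = 3969126000 = 2^4 · 3^2 · 5^3 · 7 · 17^2 · 109, so the number of primitive elements is φ(3969126000) = 846028800.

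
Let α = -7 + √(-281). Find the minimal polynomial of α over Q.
m_α(x) = x^2 + 14x + 330

From α + 7 = √(-281), squaring gives (α + 7)^2 = -281, i.e. α^2 + 14α + 49 = -281, so α^2 + 14α + 330 = 0. The discriminant of x^2 + 14x + 330 is (14)^2 - 4·(330) = 196 - 1320 = -1124, and 4·(-281) is not a perfect square in Q since -281 is squarefree and ≠ 1. Hence x^2 + 14x + 330 is irreducible over Q and is the minimal polynomial of α.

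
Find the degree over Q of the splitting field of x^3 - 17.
[K : Q] = 6

The roots of x^3 - 17 are ∛17, ω∛17, ω^2∛17 where ω = e^(2πi/3) is a primitive cube root of unity, so K = Q(∛17, ω). Now [Q(∛17):Q] = 3 (since 17 is not a perfect cube, x^3 - 17 is irreducible) and [Q(ω):Q] = 2. Both 2 and 3 divide [K:Q], and [K:Q] ≤ 3·2 = 6, so [K:Q] = 6. (Equivalently: Q(∛17) ⊂ R but ω ∉ R, so [K : Q(∛17)] = 2.)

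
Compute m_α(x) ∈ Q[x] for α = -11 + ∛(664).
m_α(x) = x^3 + 33x^2 + 363x + 667

Set β = α + 11 = ∛(664), so β^3 = 664. Then (α + 11)^3 - 664 = 0, i.e. α is a root of g(x) = (x + 11)^3 - 664 = x^3 + 33x^2 + 363x + 667. Since g(x) = h(x + 11) where h(x) = x^3 - 664, and h is irreducible over Q (because 664 is not a perfect cube, so h has no rational root, and a monic cubic with no rational root is irreducible), g is also irreducible (irreducibility is preserved under the substitution x → x + 11). Hence m_α(x) = x^3 + 33x^2 + 363x + 667.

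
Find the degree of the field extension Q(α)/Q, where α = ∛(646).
[Q(α):Q] = 3

The minimal polynomial of α is x^3 - 646, irreducible over Q since 646 is not a perfect cube (so x^3 - 646 has no rational root). Hence [Q(α):Q] = deg(m_α) = 3.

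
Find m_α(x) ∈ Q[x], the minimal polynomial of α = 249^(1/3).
m_α(x) = x^3 - 249

α satisfies α^3 = 249, so x^3 - 249 annihilates α. By the rational root test, a rational root p/q (in lowest terms) of x^3 - 249 would satisfy p^3 = 249 q^3, forcing q = 1 and p^3 = 249; but 249 is not a perfect cube, contradiction. A monic cubic over Q with no rational root is irreducible (any nontrivial factorization would include a linear factor). Hence x^3 - 249 is the minimal polynomial of α, and in particular [Q(α):Q] = 3.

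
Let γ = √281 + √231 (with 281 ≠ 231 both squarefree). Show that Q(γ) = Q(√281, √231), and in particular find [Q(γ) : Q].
[Q(γ) : Q] = 4 (equivalently, Q(γ) = Q(√281, √231))

Obviously Q(γ) ⊆ Q(√281, √231), and [Q(√281, √231):Q] = 4 (since 281, 231 are distinct squarefree integers > 1 with 64911 not a perfect square). To show equality we compute the minimal polynomial of γ. From γ = √281 + √231: γ^2 = 281 + 2√(64911) + 231 = 512 + 2√(64911), so γ^2 - 512 = 2√(64911); squaring, (γ^2 - 512)^2 = 4·64911, i.e. γ^4 - 1024γ^2 + 262144 - 259644 = 0, i.e. γ^4 - 1024γ^2 + 2500 = 0. So γ is a root of x^4 - 1024x^2 + 2500. This polynomial is irreducible over Q: it has no rational root (each ±√281 ± √231 is irrational), and any factorization into two quadratics over Q would force √(64911) ∈ Q (pairing opposite roots) or √281, √231 ∈ Q (other pairings), all impossible. Hence [Q(γ):Q] = 4 = [Q(√281, √231):Q], so Q(γ) = Q(√281, √231).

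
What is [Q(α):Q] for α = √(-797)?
[Q(α):Q] = 2

[Q(α):Q] equals the degree of the minimal polynomial of α. Here α^2 = -797 and x^2 + 797 is irreducible (d = -797 is squarefree, ≠ 1, hence not a square), so deg(m_α) = 2. Thus [Q(α):Q] = 2.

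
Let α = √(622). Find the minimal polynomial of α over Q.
m_α(x) = x^2 - 622

α satisfies α^2 - 622 = 0, so x^2 - 622 annihilates α. Since d = 622 is squarefree and ≠ 1, it is not a perfect square in Q, so x^2 - 622 has no rational root and is therefore irreducible over Q (a degree-2 polynomial over a field is irreducible iff it has no root). Hence m_α(x) = x^2 - 622.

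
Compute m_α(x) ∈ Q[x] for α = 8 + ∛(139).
m_α(x) = x^3 - 24x^2 + 192x - 651

Set β = α - 8 = ∛(139), so β^3 = 139. Then (α - 8)^3 - 139 = 0, i.e. α is a root of g(x) = (x - 8)^3 - 139 = x^3 - 24x^2 + 192x - 651. Since g(x) = h(x - 8) where h(x) = x^3 - 139, and h is irreducible over Q (because 139 is not a perfect cube, so h has no rational root, and a monic cubic with no rational root is irreducible), g is also irreducible (irreducibility is preserved under the substitution x → x - 8). Hence m_α(x) = x^3 - 24x^2 + 192x - 651.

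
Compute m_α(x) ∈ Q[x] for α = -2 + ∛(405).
m_α(x) = x^3 + 6x^2 + 12x - 397

Set β = α + 2 = ∛(405), so β^3 = 405. Then (α + 2)^3 - 405 = 0, i.e. α is a root of g(x) = (x + 2)^3 - 405 = x^3 + 6x^2 + 12x - 397. Since g(x) = h(x + 2) where h(x) = x^3 - 405, and h is irreducible over Q (because 405 is not a perfect cube, so h has no rational root, and a monic cubic with no rational root is irreducible), g is also irreducible (irreducibility is preserved under the substitution x → x + 2). Hence m_α(x) = x^3 + 6x^2 + 12x - 397.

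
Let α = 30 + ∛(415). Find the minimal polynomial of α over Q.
m_α(x) = x^3 - 90x^2 + 2700x - 27415

Set β = α - 30 = ∛(415), so β^3 = 415. Then (α - 30)^3 - 415 = 0, i.e. α is a root of g(x) = (x - 30)^3 - 415 = x^3 - 90x^2 + 2700x - 27415. Since g(x) = h(x - 30) where h(x) = x^3 - 415, and h is irreducible over Q (because 415 is not a perfect cube, so h has no rational root, and a monic cubic with no rational root is irreducible), g is also irreducible (irreducibility is preserved under the substitution x → x - 30). Hence m_α(x) = x^3 - 90x^2 + 2700x - 27415.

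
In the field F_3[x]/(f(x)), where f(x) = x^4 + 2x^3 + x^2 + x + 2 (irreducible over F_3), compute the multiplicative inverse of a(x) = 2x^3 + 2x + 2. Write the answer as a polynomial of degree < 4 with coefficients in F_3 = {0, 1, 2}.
a(x)^(-1) ≡ 2x^3 + x^2 + 2x (mod f(x))

Since f is irreducible over F_3, F_3[x]/(f) is a field and a(x) ≠ 0 has an inverse. Apply the extended Euclidean algorithm to f(x) and a(x) in F_3[x]: f(x) = (2x + 1)·a(x) + (x);  a(x) = (2x^2 + 2)·(x) + (2). The last nonzero remainder is the constant 2 = gcd(f, a) in F_3. Back-substituting through the division chain expresses 2 = s(x)·a(x) + t(x)·f(x) with s(x) ≡ x^3 + 2x^2 + x (mod f), so (x^3 + 2x^2 + x)·a(x) ≡ 2 (mod f). Multiplying by 2^(-1) ≡ 2 in F_3 gives a(x)^(-1) ≡ 2·(x^3 + 2x^2 + x) ≡ 2x^3 + x^2 + 2x (mod f). Check: (2x^3 + 2x + 2)·(2x^3 + x^2 + 2x) = x^6 + 2x^5 + 2x^4 + x ≡ 1 (mod x^4 + 2x^3 + x^2 + x + 2).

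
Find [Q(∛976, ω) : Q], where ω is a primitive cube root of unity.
[Q(∛976, ω) : Q] = 6

[Q(∛976):Q] = 3 (min poly x^3 - 976, irreducible since 976 is not a perfect cube). [Q(ω):Q] = 2 (min poly x^2 + x + 1). Since Q(∛976) ⊂ R and ω ∉ R, we have ω ∉ Q(∛976), so x^2 + x + 1 remains irreducible over Q(∛976) and [Q(∛976, ω) : Q(∛976)] = 2. By the tower law, [Q(∛976, ω) : Q] = 3 · 2 = 6. (In fact Q(∛976, ω) is the splitting field of x^3 - 976 over Q.)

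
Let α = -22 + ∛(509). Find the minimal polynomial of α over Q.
m_α(x) = x^3 + 66x^2 + 1452x + 10139

Set β = α + 22 = ∛(509), so β^3 = 509. Then (α + 22)^3 - 509 = 0, i.e. α is a root of g(x) = (x + 22)^3 - 509 = x^3 + 66x^2 + 1452x + 10139. Since g(x) = h(x + 22) where h(x) = x^3 - 509, and h is irreducible over Q (because 509 is not a perfect cube, so h has no rational root, and a monic cubic with no rational root is irreducible), g is also irreducible (irreducibility is preserved under the substitution x → x + 22). Hence m_α(x) = x^3 + 66x^2 + 1452x + 10139.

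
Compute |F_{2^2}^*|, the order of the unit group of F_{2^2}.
|F_{2^2}^*| = 3

F_{2^2} has 2^2 = 4 elements; its multiplicative group consists of all nonzero elements, so |F_{2^2}^*| = 4 - 1 = 3. (It is cyclic since any finite subgroup of the multiplicative group of a field is cyclic.)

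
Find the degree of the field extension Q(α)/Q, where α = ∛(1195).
[Q(α):Q] = 3

The minimal polynomial of α is x^3 - 1195, irreducible over Q since 1195 is not a perfect cube (so x^3 - 1195 has no rational root). Hence [Q(α):Q] = deg(m_α) = 3.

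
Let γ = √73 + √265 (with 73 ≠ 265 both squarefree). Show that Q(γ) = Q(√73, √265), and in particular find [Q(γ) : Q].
[Q(γ) : Q] = 4 (equivalently, Q(γ) = Q(√73, √265))

Obviously Q(γ) ⊆ Q(√73, √265), and [Q(√73, √265):Q] = 4 (since 73, 265 are distinct squarefree integers > 1 with 19345 not a perfect square). To show equality we compute the minimal polynomial of γ. From γ = √73 + √265: γ^2 = 73 + 2√(19345) + 265 = 338 + 2√(19345), so γ^2 - 338 = 2√(19345); squaring, (γ^2 - 338)^2 = 4·19345, i.e. γ^4 - 676γ^2 + 114244 - 77380 = 0, i.e. γ^4 - 676γ^2 + 36864 = 0. So γ is a root of x^4 - 676x^2 + 36864. This polynomial is irreducible over Q: it has no rational root (each ±√73 ± √265 is irrational), and any factorization into two quadratics over Q would force √(19345) ∈ Q (pairing opposite roots) or √73, √265 ∈ Q (other pairings), all impossible. Hence [Q(γ):Q] = 4 = [Q(√73, √265):Q], so Q(γ) = Q(√73, √265).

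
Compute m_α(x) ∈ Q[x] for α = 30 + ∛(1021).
m_α(x) = x^3 - 90x^2 + 2700x - 28021

Set β = α - 30 = ∛(1021), so β^3 = 1021. Then (α - 30)^3 - 1021 = 0, i.e. α is a root of g(x) = (x - 30)^3 - 1021 = x^3 - 90x^2 + 2700x - 28021. Since g(x) = h(x - 30) where h(x) = x^3 - 1021, and h is irreducible over Q (because 1021 is not a perfect cube, so h has no rational root, and a monic cubic with no rational root is irreducible), g is also irreducible (irreducibility is preserved under the substitution x → x - 30). Hence m_α(x) = x^3 - 90x^2 + 2700x - 28021.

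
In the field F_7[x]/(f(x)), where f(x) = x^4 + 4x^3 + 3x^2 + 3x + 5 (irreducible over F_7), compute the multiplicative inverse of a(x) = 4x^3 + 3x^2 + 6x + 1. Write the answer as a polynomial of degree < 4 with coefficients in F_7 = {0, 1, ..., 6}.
a(x)^(-1) ≡ 6x^3 + 4x^2 + 5x + 3 (mod f(x))

Since f is irreducible over F_7, F_7[x]/(f) is a field and a(x) ≠ 0 has an inverse. Apply the extended Euclidean algorithm to f(x) and a(x) in F_7[x]: f(x) = (2x + 3)·a(x) + (3x^2 + 4x + 2);  a(x) = (6x)·(3x^2 + 4x + 2) + (x + 1);  (3x^2 + 4x + 2) = (3x + 1)·(x + 1) + (1). The last nonzero remainder is the constant 1 = gcd(f, a) in F_7. Back-substituting through the division chain expresses 1 = s(x)·a(x) + t(x)·f(x) with s(x) ≡ 6x^3 + 4x^2 + 5x + 3 (mod f), so a(x)^(-1) ≡ s(x) = 6x^3 + 4x^2 + 5x + 3 (mod f). Check: (4x^3 + 3x^2 + 6x + 1)·(6x^3 + 4x^2 + 5x + 3) = 3x^6 + 6x^5 + 5x^4 + x^3 + x^2 + 2x + 3 ≡ 1 (mod x^4 + 4x^3 + 3x^2 + 3x + 5).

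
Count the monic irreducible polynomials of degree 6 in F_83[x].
There are 54489965796 monic irreducible polynomials of degree 6 over F_83

Each element of F_{83^6} that lies in no proper subfield is a root of exactly one monic irreducible of degree 6 over F_83, and each such polynomial has 6 distinct roots in F_{83^6}. By Möbius inversion the count is N_83(6) = (1/6) Σ_{d|6} μ(6/d) · 83^d = (1/6)(μ(6)·83^1 + μ(3)·83^2 + μ(2)·83^3 + μ(1)·83^6) = 326939794776/6 = 54489965796.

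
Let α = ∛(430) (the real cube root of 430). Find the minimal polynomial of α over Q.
m_α(x) = x^3 - 430

α satisfies α^3 = 430, so x^3 - 430 annihilates α. By the rational root test, a rational root p/q (in lowest terms) of x^3 - 430 would satisfy p^3 = 430 q^3, forcing q = 1 and p^3 = 430; but 430 is not a perfect cube, contradiction. A monic cubic over Q with no rational root is irreducible (any nontrivial factorization would include a linear factor). Hence x^3 - 430 is the minimal polynomial of α, and in particular [Q(α):Q] = 3.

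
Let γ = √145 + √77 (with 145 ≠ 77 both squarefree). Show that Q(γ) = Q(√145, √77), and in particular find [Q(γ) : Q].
[Q(γ) : Q] = 4 (equivalently, Q(γ) = Q(√145, √77))

Obviously Q(γ) ⊆ Q(√145, √77), and [Q(√145, √77):Q] = 4 (since 145, 77 are distinct squarefree integers > 1 with 11165 not a perfect square). To show equality we compute the minimal polynomial of γ. From γ = √145 + √77: γ^2 = 145 + 2√(11165) + 77 = 222 + 2√(11165), so γ^2 - 222 = 2√(11165); squaring, (γ^2 - 222)^2 = 4·11165, i.e. γ^4 - 444γ^2 + 49284 - 44660 = 0, i.e. γ^4 - 444γ^2 + 4624 = 0. So γ is a root of x^4 - 444x^2 + 4624. This polynomial is irreducible over Q: it has no rational root (each ±√145 ± √77 is irrational), and any factorization into two quadratics over Q would force √(11165) ∈ Q (pairing opposite roots) or √145, √77 ∈ Q (other pairings), all impossible. Hence [Q(γ):Q] = 4 = [Q(√145, √77):Q], so Q(γ) = Q(√145, √77).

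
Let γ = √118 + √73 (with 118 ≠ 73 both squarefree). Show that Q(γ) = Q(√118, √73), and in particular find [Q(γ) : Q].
[Q(γ) : Q] = 4 (equivalently, Q(γ) = Q(√118, √73))

Obviously Q(γ) ⊆ Q(√118, √73), and [Q(√118, √73):Q] = 4 (since 118, 73 are distinct squarefree integers > 1 with 8614 not a perfect square). To show equality we compute the minimal polynomial of γ. From γ = √118 + √73: γ^2 = 118 + 2√(8614) + 73 = 191 + 2√(8614), so γ^2 - 191 = 2√(8614); squaring, (γ^2 - 191)^2 = 4·8614, i.e. γ^4 - 382γ^2 + 36481 - 34456 = 0, i.e. γ^4 - 382γ^2 + 2025 = 0. So γ is a root of x^4 - 382x^2 + 2025. This polynomial is irreducible over Q: it has no rational root (each ±√118 ± √73 is irrational), and any factorization into two quadratics over Q would force √(8614) ∈ Q (pairing opposite roots) or √118, √73 ∈ Q (other pairings), all impossible. Hence [Q(γ):Q] = 4 = [Q(√118, √73):Q], so Q(γ) = Q(√118, √73).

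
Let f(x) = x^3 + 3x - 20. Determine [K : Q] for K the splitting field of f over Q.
[K : Q] = 6

By the rational root test, any rational root of the monic integer polynomial f(x) = x^3 + 3x - 20 must be an integer dividing the constant term -20, i.e. one of ±{1, 2, 4, 5, 10, 20}. Evaluating: f(1) = -16, f(-1) = -24, f(2) = -6, f(-2) = -34, f(4) = 56, f(-4) = -96, f(5) = 120, f(-5) = -160, f(10) = 1010, f(-10) = -1050, f(20) = 8040, f(-20) = -8080; none is 0, so f has no rational root and is therefore irreducible over Q (a cubic with no linear factor over a field is irreducible). For an irreducible cubic, the Galois group is A_3 or S_3 according as the discriminant disc(f) = -4a^3 - 27b^2 = -4·(3)^3 - 27·(-20)^2 = -10908 is or is not a square in Q. Here disc(f) = -10908 is not a perfect square in Q, so the Galois group of f over Q is not contained in A_3 and must be all of S_3. The splitting field has degree |S_3| = 6 over Q, so [K : Q] = 6.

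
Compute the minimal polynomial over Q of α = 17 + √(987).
m_α(x) = x^2 - 34x - 698

From α - 17 = √(987), squaring gives (α - 17)^2 = 987, i.e. α^2 - 34α + 289 = 987, so α^2 - 34α - 698 = 0. The discriminant of x^2 - 34x - 698 is (-34)^2 - 4·(-698) = 1156 + 2792 = 3948, and 4·(987) is not a perfect square in Q since 987 is squarefree and ≠ 1. Hence x^2 - 34x - 698 is irreducible over Q and is the minimal polynomial of α.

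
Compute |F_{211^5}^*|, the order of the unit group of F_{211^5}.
|F_{211^5}^*| = 418227202050

F_{211^5} has 211^5 = 418227202051 elements; its multiplicative group consists of all nonzero elements, so |F_{211^5}^*| = 418227202051 - 1 = 418227202050. (It is cyclic since any finite subgroup of the multiplicative group of a field is cyclic.)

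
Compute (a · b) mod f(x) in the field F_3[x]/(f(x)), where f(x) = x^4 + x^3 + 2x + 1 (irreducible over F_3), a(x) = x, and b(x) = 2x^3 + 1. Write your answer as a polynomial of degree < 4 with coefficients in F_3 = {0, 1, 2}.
a · b ≡ x^3 + 1 (mod f(x))

Multiply in F_3[x]: a(x)·b(x) = (x)·(2x^3 + 1) = 2x^4 + x. This has degree ≥ 4, so divide by f(x) over F_3: 2x^4 + x = (2)·(x^4 + x^3 + 2x + 1) + (x^3 + 1). Hence a·b ≡ x^3 + 1 (mod f). (F_3[x]/(f) is a field with 3^4 = 81 elements since f is irreducible of degree 4.)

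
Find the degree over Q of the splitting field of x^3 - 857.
[K : Q] = 6

The roots of x^3 - 857 are ∛857, ω∛857, ω^2∛857 where ω = e^(2πi/3) is a primitive cube root of unity, so K = Q(∛857, ω). Now [Q(∛857):Q] = 3 (since 857 is not a perfect cube, x^3 - 857 is irreducible) and [Q(ω):Q] = 2. Both 2 and 3 divide [K:Q], and [K:Q] ≤ 3·2 = 6, so [K:Q] = 6. (Equivalently: Q(∛857) ⊂ R but ω ∉ R, so [K : Q(∛857)] = 2.)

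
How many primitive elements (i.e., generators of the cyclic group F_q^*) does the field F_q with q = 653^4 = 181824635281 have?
There are φ(181824635280) = 47745884160 primitive elements

F_q^* is cyclic of order q - 1 = 181824635280. A cyclic group of order m has exactly φ(m) generators. Here m = 181824635280 = 2^4 · 3 · 5 · 109 · 163 · 42641, so the number of primitive elements is φ(181824635280) = 47745884160.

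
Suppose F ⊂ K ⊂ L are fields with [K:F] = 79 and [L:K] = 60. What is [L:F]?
[L:F] = 4740

The tower law says that for any tower of field extensions F ⊂ K ⊂ L with finite degrees, [L:F] = [L:K] · [K:F]. Here this gives [L:F] = 60 · 79 = 4740.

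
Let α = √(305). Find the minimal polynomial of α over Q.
m_α(x) = x^2 - 305

α satisfies α^2 - 305 = 0, so x^2 - 305 annihilates α. Since d = 305 is squarefree and ≠ 1, it is not a perfect square in Q, so x^2 - 305 has no rational root and is therefore irreducible over Q (a degree-2 polynomial over a field is irreducible iff it has no root). Hence m_α(x) = x^2 - 305.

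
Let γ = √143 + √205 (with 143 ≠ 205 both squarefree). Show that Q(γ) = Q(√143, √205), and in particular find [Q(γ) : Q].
[Q(γ) : Q] = 4 (equivalently, Q(γ) = Q(√143, √205))

Obviously Q(γ) ⊆ Q(√143, √205), and [Q(√143, √205):Q] = 4 (since 143, 205 are distinct squarefree integers > 1 with 29315 not a perfect square). To show equality we compute the minimal polynomial of γ. From γ = √143 + √205: γ^2 = 143 + 2√(29315) + 205 = 348 + 2√(29315), so γ^2 - 348 = 2√(29315); squaring, (γ^2 - 348)^2 = 4·29315, i.e. γ^4 - 696γ^2 + 121104 - 117260 = 0, i.e. γ^4 - 696γ^2 + 3844 = 0. So γ is a root of x^4 - 696x^2 + 3844. This polynomial is irreducible over Q: it has no rational root (each ±√143 ± √205 is irrational), and any factorization into two quadratics over Q would force √(29315) ∈ Q (pairing opposite roots) or √143, √205 ∈ Q (other pairings), all impossible. Hence [Q(γ):Q] = 4 = [Q(√143, √205):Q], so Q(γ) = Q(√143, √205).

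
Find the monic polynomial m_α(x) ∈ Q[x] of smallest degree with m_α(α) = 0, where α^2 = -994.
m_α(x) = x^2 + 994

α satisfies α^2 + 994 = 0, so x^2 + 994 annihilates α. Since d = -994 is squarefree and ≠ 1, it is not a perfect square in Q, so x^2 + 994 has no rational root and is therefore irreducible over Q (a degree-2 polynomial over a field is irreducible iff it has no root). Hence m_α(x) = x^2 + 994.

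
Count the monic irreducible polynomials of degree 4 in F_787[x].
There are 95904334698 monic irreducible polynomials of degree 4 over F_787

Each element of F_{787^4} that lies in no proper subfield is a root of exactly one monic irreducible of degree 4 over F_787, and each such polynomial has 4 distinct roots in F_{787^4}. By Möbius inversion the count is N_787(4) = (1/4) Σ_{d|4} μ(4/d) · 787^d = (1/4)(μ(4)·787^1 + μ(2)·787^2 + μ(1)·787^4) = 383617338792/4 = 95904334698.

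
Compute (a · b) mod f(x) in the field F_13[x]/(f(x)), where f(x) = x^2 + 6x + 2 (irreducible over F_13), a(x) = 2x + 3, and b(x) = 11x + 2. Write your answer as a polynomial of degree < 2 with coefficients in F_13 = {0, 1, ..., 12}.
a · b ≡ 9x + 1 (mod f(x))

Multiply in F_13[x]: a(x)·b(x) = (2x + 3)·(11x + 2) = 9x^2 + 11x + 6. This has degree ≥ 2, so divide by f(x) over F_13: 9x^2 + 11x + 6 = (9)·(x^2 + 6x + 2) + (9x + 1). Hence a·b ≡ 9x + 1 (mod f). (F_13[x]/(f) is a field with 13^2 = 169 elements since f is irreducible of degree 2.)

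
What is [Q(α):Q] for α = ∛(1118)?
[Q(α):Q] = 3

The minimal polynomial of α is x^3 - 1118, irreducible over Q since 1118 is not a perfect cube (so x^3 - 1118 has no rational root). Hence [Q(α):Q] = deg(m_α) = 3.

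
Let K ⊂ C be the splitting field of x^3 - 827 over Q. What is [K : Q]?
[K : Q] = 6

The roots of x^3 - 827 are ∛827, ω∛827, ω^2∛827 where ω = e^(2πi/3) is a primitive cube root of unity, so K = Q(∛827, ω). Now [Q(∛827):Q] = 3 (since 827 is not a perfect cube, x^3 - 827 is irreducible) and [Q(ω):Q] = 2. Both 2 and 3 divide [K:Q], and [K:Q] ≤ 3·2 = 6, so [K:Q] = 6. (Equivalently: Q(∛827) ⊂ R but ω ∉ R, so [K : Q(∛827)] = 2.)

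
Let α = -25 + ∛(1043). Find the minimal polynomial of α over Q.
m_α(x) = x^3 + 75x^2 + 1875x + 14582

Set β = α + 25 = ∛(1043), so β^3 = 1043. Then (α + 25)^3 - 1043 = 0, i.e. α is a root of g(x) = (x + 25)^3 - 1043 = x^3 + 75x^2 + 1875x + 14582. Since g(x) = h(x + 25) where h(x) = x^3 - 1043, and h is irreducible over Q (because 1043 is not a perfect cube, so h has no rational root, and a monic cubic with no rational root is irreducible), g is also irreducible (irreducibility is preserved under the substitution x → x + 25). Hence m_α(x) = x^3 + 75x^2 + 1875x + 14582.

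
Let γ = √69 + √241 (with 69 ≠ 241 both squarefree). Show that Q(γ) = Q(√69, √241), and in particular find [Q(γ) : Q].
[Q(γ) : Q] = 4 (equivalently, Q(γ) = Q(√69, √241))

Obviously Q(γ) ⊆ Q(√69, √241), and [Q(√69, √241):Q] = 4 (since 69, 241 are distinct squarefree integers > 1 with 16629 not a perfect square). To show equality we compute the minimal polynomial of γ. From γ = √69 + √241: γ^2 = 69 + 2√(16629) + 241 = 310 + 2√(16629), so γ^2 - 310 = 2√(16629); squaring, (γ^2 - 310)^2 = 4·16629, i.e. γ^4 - 620γ^2 + 96100 - 66516 = 0, i.e. γ^4 - 620γ^2 + 29584 = 0. So γ is a root of x^4 - 620x^2 + 29584. This polynomial is irreducible over Q: it has no rational root (each ±√69 ± √241 is irrational), and any factorization into two quadratics over Q would force √(16629) ∈ Q (pairing opposite roots) or √69, √241 ∈ Q (other pairings), all impossible. Hence [Q(γ):Q] = 4 = [Q(√69, √241):Q], so Q(γ) = Q(√69, √241).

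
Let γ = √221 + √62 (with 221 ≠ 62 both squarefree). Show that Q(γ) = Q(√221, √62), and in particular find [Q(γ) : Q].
[Q(γ) : Q] = 4 (equivalently, Q(γ) = Q(√221, √62))

Obviously Q(γ) ⊆ Q(√221, √62), and [Q(√221, √62):Q] = 4 (since 221, 62 are distinct squarefree integers > 1 with 13702 not a perfect square). To show equality we compute the minimal polynomial of γ. From γ = √221 + √62: γ^2 = 221 + 2√(13702) + 62 = 283 + 2√(13702), so γ^2 - 283 = 2√(13702); squaring, (γ^2 - 283)^2 = 4·13702, i.e. γ^4 - 566γ^2 + 80089 - 54808 = 0, i.e. γ^4 - 566γ^2 + 25281 = 0. So γ is a root of x^4 - 566x^2 + 25281. This polynomial is irreducible over Q: it has no rational root (each ±√221 ± √62 is irrational), and any factorization into two quadratics over Q would force √(13702) ∈ Q (pairing opposite roots) or √221, √62 ∈ Q (other pairings), all impossible. Hence [Q(γ):Q] = 4 = [Q(√221, √62):Q], so Q(γ) = Q(√221, √62).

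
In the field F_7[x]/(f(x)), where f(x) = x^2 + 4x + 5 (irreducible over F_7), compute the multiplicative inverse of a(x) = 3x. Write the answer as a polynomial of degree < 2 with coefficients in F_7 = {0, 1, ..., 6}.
a(x)^(-1) ≡ 6x + 3 (mod f(x))

Since f is irreducible over F_7, F_7[x]/(f) is a field and a(x) ≠ 0 has an inverse. Apply the extended Euclidean algorithm to f(x) and a(x) in F_7[x]: f(x) = (5x + 6)·a(x) + (5). The last nonzero remainder is the constant 5 = gcd(f, a) in F_7. Back-substituting through the division chain expresses 5 = s(x)·a(x) + t(x)·f(x) with s(x) ≡ 2x + 1 (mod f), so (2x + 1)·a(x) ≡ 5 (mod f). Multiplying by 5^(-1) ≡ 3 in F_7 gives a(x)^(-1) ≡ 3·(2x + 1) ≡ 6x + 3 (mod f). Check: (3x)·(6x + 3) = 4x^2 + 2x ≡ 1 (mod x^2 + 4x + 5).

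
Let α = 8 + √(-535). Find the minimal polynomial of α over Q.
m_α(x) = x^2 - 16x + 599

From α - 8 = √(-535), squaring gives (α - 8)^2 = -535, i.e. α^2 - 16α + 64 = -535, so α^2 - 16α + 599 = 0. The discriminant of x^2 - 16x + 599 is (-16)^2 - 4·(599) = 256 - 2396 = -2140, and 4·(-535) is not a perfect square in Q since -535 is squarefree and ≠ 1. Hence x^2 - 16x + 599 is irreducible over Q and is the minimal polynomial of α.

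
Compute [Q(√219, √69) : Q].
[Q(√219, √69) : Q] = 4

[Q(√219):Q] = 2 (min poly x^2 - 219, irreducible since 219 is squarefree > 1). For the top step, suppose √69 ∈ Q(√219), say √69 = c + d√219 with c, d ∈ Q. Squaring: 69 = c^2 + 219d^2 + 2cd√219. Since √219 ∉ Q this forces 2cd = 0. If d = 0 then √69 = c ∈ Q, contradicting 69 squarefree > 1. If c = 0 then 69 = 219d^2, so 219·69 = (219d)^2 is a perfect square in Q — but 219·69 = 15111 is not a perfect square (since 219 and 69 are distinct squarefree integers). Contradiction. Hence √69 ∉ Q(√219), so x^2 - 69 stays irreducible over Q(√219) and [Q(√219, √69) : Q(√219)] = 2. By the tower law, [Q(√219, √69) : Q] = 2 · 2 = 4.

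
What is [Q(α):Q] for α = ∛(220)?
[Q(α):Q] = 3

The minimal polynomial of α is x^3 - 220, irreducible over Q since 220 is not a perfect cube (so x^3 - 220 has no rational root). Hence [Q(α):Q] = deg(m_α) = 3.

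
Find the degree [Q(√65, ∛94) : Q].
[Q(√65, ∛94) : Q] = 6

Let L = Q(√65, ∛94). Since Q(√65) ⊂ L and [Q(√65):Q] = 2, the tower law gives 2 | [L:Q]. Likewise Q(∛94) ⊂ L with [Q(∛94):Q] = 3 (because 94 is not a perfect cube), so 3 | [L:Q]. As gcd(2,3) = 1, [L:Q] is divisible by 6. Conversely L is generated over Q by √65 and ∛94, so [L:Q] ≤ 2·3 = 6. Therefore [Q(√65, ∛94) : Q] = 6.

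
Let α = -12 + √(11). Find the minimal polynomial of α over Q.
m_α(x) = x^2 + 24x + 133

From α + 12 = √(11), squaring gives (α + 12)^2 = 11, i.e. α^2 + 24α + 144 = 11, so α^2 + 24α + 133 = 0. The discriminant of x^2 + 24x + 133 is (24)^2 - 4·(133) = 576 - 532 = 44, and 4·(11) is not a perfect square in Q since 11 is squarefree and ≠ 1. Hence x^2 + 24x + 133 is irreducible over Q and is the minimal polynomial of α.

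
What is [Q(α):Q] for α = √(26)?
[Q(α):Q] = 2

[Q(α):Q] equals the degree of the minimal polynomial of α. Here α^2 = 26 and x^2 - 26 is irreducible (d = 26 is squarefree, ≠ 1, hence not a square), so deg(m_α) = 2. Thus [Q(α):Q] = 2.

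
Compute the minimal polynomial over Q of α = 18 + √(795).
m_α(x) = x^2 - 36x - 471

From α - 18 = √(795), squaring gives (α - 18)^2 = 795, i.e. α^2 - 36α + 324 = 795, so α^2 - 36α - 471 = 0. The discriminant of x^2 - 36x - 471 is (-36)^2 - 4·(-471) = 1296 + 1884 = 3180, and 4·(795) is not a perfect square in Q since 795 is squarefree and ≠ 1. Hence x^2 - 36x - 471 is irreducible over Q and is the minimal polynomial of α.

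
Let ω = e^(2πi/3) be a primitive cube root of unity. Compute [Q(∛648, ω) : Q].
[Q(∛648, ω) : Q] = 6

[Q(∛648):Q] = 3 (min poly x^3 - 648, irreducible since 648 is not a perfect cube). [Q(ω):Q] = 2 (min poly x^2 + x + 1). Since Q(∛648) ⊂ R and ω ∉ R, we have ω ∉ Q(∛648), so x^2 + x + 1 remains irreducible over Q(∛648) and [Q(∛648, ω) : Q(∛648)] = 2. By the tower law, [Q(∛648, ω) : Q] = 3 · 2 = 6. (In fact Q(∛648, ω) is the splitting field of x^3 - 648 over Q.)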